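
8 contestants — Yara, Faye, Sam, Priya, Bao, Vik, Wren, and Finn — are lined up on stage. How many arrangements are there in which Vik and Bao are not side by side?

Of the 8! = 40320 arrangements, those with Vik and Bao adjacent number 2 × 7! = 10080 (treat the pair as a block with 2 internal orders).
So 40320 − 10080 = 30240 arrangements keep them apart.

30240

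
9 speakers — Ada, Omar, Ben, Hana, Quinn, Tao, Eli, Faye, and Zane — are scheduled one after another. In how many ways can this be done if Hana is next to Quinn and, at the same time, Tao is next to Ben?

Treat {Hana,Quinn} as one block (2 orders) and {Tao,Ben} as another (2 orders).
That leaves 7 units to arrange: 2 × 2 × 7! = 4 × 5040 = 20160.

20160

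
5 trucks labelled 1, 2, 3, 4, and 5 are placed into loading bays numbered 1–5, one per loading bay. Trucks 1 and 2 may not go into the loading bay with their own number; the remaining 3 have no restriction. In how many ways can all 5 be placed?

78

Let Aᵢ (for i ∈ {1, 2}) be the placements that put truck i in its forbidden loading bay. Any j of these fix j positions, leaving (5−j)! ways to fill the rest, and there are C(2,j) ways to pick which j.
By inclusion–exclusion, the number of valid placements is Σ_{j=0}^{2} (−1)^j C(2,j)·(5−j)!.
Computing: 120 − 48 + 6 = 78.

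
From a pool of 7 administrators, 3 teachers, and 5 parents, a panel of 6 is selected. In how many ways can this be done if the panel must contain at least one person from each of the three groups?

3850

With no constraint there are C(15,6) = 5005 possible selections.
Subtract selections that omit an entire group: no administrators → C(8,6) = 28; no teachers → C(12,6) = 924; no parents → C(10,6) = 210.
Add back selections omitting two groups (i.e. drawn from a single group): C(7,6) + C(3,6) + C(5,6) = 7.
By inclusion–exclusion: 5005 − 1162 + 7 = 3850.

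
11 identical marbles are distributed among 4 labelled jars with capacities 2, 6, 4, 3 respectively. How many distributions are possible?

By stars and bars, unrestricted non-negative solutions to x_1+…+x_4 = 11 number C(11+3,3) = 364.
Subtract solutions that violate a single cap (substitute x_i' = x_i − (cap_i+1)): x_1 ≥ 3 gives C(11,3) = 165; x_2 ≥ 7 gives C(7,3) = 35; x_3 ≥ 5 gives C(9,3) = 84; x_4 ≥ 4 gives C(10,3) = 120. Together 404.
Add back pairs where two caps are both exceeded: 4 + 20 + 35 + 0 + 1 + 10 = 70.
By inclusion–exclusion the count is 364 − 404 + 70 = 30.

30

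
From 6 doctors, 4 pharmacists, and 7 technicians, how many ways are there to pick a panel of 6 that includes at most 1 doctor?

Split by how many doctors are chosen (0 through 1).
Sum: C(6,0)·C(11,6) + C(6,1)·C(11,5) = 462 + 2772 = 3234.

3234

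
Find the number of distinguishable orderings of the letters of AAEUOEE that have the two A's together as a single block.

Treat the 2 copies of A as a single block. The multiset to arrange is then {AA, E, E, E, O, U}, 6 items in all.
That gives (6)!/(3!) = 120 arrangements.

120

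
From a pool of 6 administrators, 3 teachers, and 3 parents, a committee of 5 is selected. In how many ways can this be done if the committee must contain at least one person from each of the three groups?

Unrestricted: C(12,5) = 792 ways to pick any 5 of the 12.
Subtract selections that omit an entire group: no administrators → C(6,5) = 6; no teachers → C(9,5) = 126; no parents → C(9,5) = 126.
Add back selections omitting two groups (i.e. drawn from a single group): C(6,5) + C(3,5) + C(3,5) = 6.
By inclusion–exclusion: 792 − 258 + 6 = 540.

540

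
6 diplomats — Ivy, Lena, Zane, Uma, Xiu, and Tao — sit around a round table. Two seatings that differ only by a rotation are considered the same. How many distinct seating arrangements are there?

120

Around a circle, 6 distinct people have 6!/6 = (5)! = 120 rotationally distinct seatings.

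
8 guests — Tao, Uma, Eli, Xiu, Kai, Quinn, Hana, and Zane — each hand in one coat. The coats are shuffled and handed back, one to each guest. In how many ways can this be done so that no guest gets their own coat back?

14833

Count assignments avoiding every fixed point. For any j of the 8 guests fixed to their own coat, the other 8−j can be arranged in (8−j)! ways.
By inclusion–exclusion this is Σ_{j=0}^{8} (−1)^j C(8,j)·(8−j)!.
Computing: 40320 − 40320 + 20160 − 6720 + 1680 − 336 + 56 − 8 + 1 = 14833.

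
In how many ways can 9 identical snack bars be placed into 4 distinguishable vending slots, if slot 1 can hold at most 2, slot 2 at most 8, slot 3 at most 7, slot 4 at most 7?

Without the upper bounds there are C(12,3) = 220 ways to split 9 among 4 vending slots.
Subtract solutions that violate a single cap (substitute x_i' = x_i − (cap_i+1)): x_1 ≥ 3 gives C(9,3) = 84; x_2 ≥ 9 gives C(3,3) = 1; x_3 ≥ 8 gives C(4,3) = 4; x_4 ≥ 8 gives C(4,3) = 4. Together 93.
No two caps can be exceeded simultaneously, so the pair terms are all 0.
By inclusion–exclusion the count is 220 − 93 + 0 = 127.

127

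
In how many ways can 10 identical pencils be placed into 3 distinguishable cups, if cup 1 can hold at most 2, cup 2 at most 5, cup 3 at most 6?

9

Without the upper bounds there are C(12,2) = 66 ways to split 10 among 3 cups.
Subtract solutions that violate a single cap (substitute x_i' = x_i − (cap_i+1)): x_1 ≥ 3 gives C(9,2) = 36; x_2 ≥ 6 gives C(6,2) = 15; x_3 ≥ 7 gives C(5,2) = 10. Together 61.
Add back pairs where two caps are both exceeded: 3 + 1 + 0 = 4.
By inclusion–exclusion the count is 66 − 61 + 4 = 9.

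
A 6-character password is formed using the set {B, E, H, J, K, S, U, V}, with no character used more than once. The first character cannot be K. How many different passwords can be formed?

The first character has 8−1 = 7 choices (anything except K).
The remaining 5 characters are filled from the other 7 symbols without repetition: 7 × 6 × 5 × 4 × 3 = 2520.
Total: 7 × 2520 = 17640.

17640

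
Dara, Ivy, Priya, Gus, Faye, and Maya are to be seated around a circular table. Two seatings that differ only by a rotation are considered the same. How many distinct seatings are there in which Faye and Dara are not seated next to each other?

72

Without the restriction there are (5)! = 120 seatings.
Those with Faye next to Dara: fuse the pair into one unit and seat 5 units around a circle — 2·(4)! = 48.
Subtracting, 120 − 48 = 72.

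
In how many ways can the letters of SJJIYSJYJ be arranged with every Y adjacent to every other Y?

840

Treat the 2 copies of Y as a single block. The multiset to arrange is then {YY, I, J, J, J, J, S, S}, 8 items in all.
That gives (8)!/(4!·2!) = 840 arrangements.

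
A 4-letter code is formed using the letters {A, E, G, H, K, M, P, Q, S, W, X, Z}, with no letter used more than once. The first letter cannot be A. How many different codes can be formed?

The first letter has 12−1 = 11 choices (anything except A).
The remaining 3 letters are filled from the other 11 symbols without repetition: 11 × 10 × 9 = 990.
Total: 11 × 990 = 10890.

10890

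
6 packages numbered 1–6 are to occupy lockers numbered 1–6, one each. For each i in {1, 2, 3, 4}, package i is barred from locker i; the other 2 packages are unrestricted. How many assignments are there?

362

Let Aᵢ (for 1 ≤ i ≤ 4) be the placements that put package i in its forbidden locker. Any j of these fix j positions, leaving (6−j)! ways to fill the rest, and there are C(4,j) ways to pick which j.
By inclusion–exclusion, the number of valid placements is Σ_{j=0}^{4} (−1)^j C(4,j)·(6−j)!.
Computing: 720 − 480 + 144 − 24 + 2 = 362.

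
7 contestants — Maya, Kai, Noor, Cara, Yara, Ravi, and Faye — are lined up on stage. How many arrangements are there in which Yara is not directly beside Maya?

3600

Of the 7! = 5040 arrangements, those with Yara and Maya adjacent number 2 × 6! = 1440 (treat the pair as a block with 2 internal orders).
So 5040 − 1440 = 3600 arrangements keep them apart.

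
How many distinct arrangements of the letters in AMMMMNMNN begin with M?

280

With the first slot taken by M, it remains to arrange the other 8 letters (AMMMNMNN).
Those 8 letters have M appearing 4 times and N appearing 3 times, giving (8)!/(4!·3!) = 280.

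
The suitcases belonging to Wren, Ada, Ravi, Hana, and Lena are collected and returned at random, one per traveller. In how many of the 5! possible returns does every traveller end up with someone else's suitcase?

44

This is the derangement count D_5: permutations of 5 items with no fixed point.
By inclusion–exclusion this is Σ_{j=0}^{5} (−1)^j C(5,j)·(5−j)!.
Computing: 120 − 120 + 60 − 20 + 5 − 1 = 44.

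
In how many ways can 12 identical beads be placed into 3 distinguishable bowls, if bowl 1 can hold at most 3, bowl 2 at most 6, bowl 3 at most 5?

6

Without the upper bounds there are C(14,2) = 91 ways to split 12 among 3 bowls.
Subtract solutions that violate a single cap (substitute x_i' = x_i − (cap_i+1)): x_1 ≥ 4 gives C(10,2) = 45; x_2 ≥ 7 gives C(7,2) = 21; x_3 ≥ 6 gives C(8,2) = 28. Together 94.
Add back pairs where two caps are both exceeded: 3 + 6 + 0 = 9.
By inclusion–exclusion the count is 91 − 94 + 9 = 6.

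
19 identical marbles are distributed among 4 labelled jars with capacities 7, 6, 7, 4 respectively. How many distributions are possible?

55

Ignoring the caps, the number of non-negative solutions to x_1+…+x_4 = 19 is C(22,3) = 1540.
Subtract solutions that violate a single cap (substitute x_i' = x_i − (cap_i+1)): x_1 ≥ 8 gives C(14,3) = 364; x_2 ≥ 7 gives C(15,3) = 455; x_3 ≥ 8 gives C(14,3) = 364; x_4 ≥ 5 gives C(17,3) = 680. Together 1863.
Add back pairs where two caps are both exceeded: 35 + 20 + 84 + 35 + 120 + 84 = 378.
By inclusion–exclusion the count is 1540 − 1863 + 378 = 55.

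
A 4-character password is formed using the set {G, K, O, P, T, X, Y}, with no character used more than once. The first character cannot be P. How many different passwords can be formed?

The first character has 7−1 = 6 choices (anything except P).
The remaining 3 characters are filled from the other 6 symbols without repetition: 6 × 5 × 4 = 120.
Total: 6 × 120 = 720.

720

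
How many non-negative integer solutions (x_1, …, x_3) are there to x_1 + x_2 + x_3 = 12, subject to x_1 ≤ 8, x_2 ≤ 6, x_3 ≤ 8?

By stars and bars, unrestricted non-negative solutions to x_1+…+x_3 = 12 number C(12+2,2) = 91.
Subtract solutions that violate a single cap (substitute x_i' = x_i − (cap_i+1)): x_1 ≥ 9 gives C(5,2) = 10; x_2 ≥ 7 gives C(7,2) = 21; x_3 ≥ 9 gives C(5,2) = 10. Together 41.
No two caps can be exceeded simultaneously, so the pair terms are all 0.
By inclusion–exclusion the count is 91 − 41 + 0 = 50.

50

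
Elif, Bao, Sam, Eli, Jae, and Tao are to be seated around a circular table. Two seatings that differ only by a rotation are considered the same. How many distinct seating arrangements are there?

Fix one person's seat to break rotational symmetry; the remaining 5 people can be arranged in (5)! = 120 ways.

120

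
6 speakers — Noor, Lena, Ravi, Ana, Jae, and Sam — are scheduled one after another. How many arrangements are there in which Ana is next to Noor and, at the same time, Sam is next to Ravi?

96

Treat {Ana,Noor} as one block (2 orders) and {Sam,Ravi} as another (2 orders).
That leaves 4 units to arrange: 2 × 2 × 4! = 4 × 24 = 96.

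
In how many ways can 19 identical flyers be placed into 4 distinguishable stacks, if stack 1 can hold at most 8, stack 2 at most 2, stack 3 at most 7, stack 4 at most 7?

Without the upper bounds there are C(22,3) = 1540 ways to split 19 among 4 stacks.
Subtract solutions that violate a single cap (substitute x_i' = x_i − (cap_i+1)): x_1 ≥ 9 gives C(13,3) = 286; x_2 ≥ 3 gives C(19,3) = 969; x_3 ≥ 8 gives C(14,3) = 364; x_4 ≥ 8 gives C(14,3) = 364. Together 1983.
Add back pairs where two caps are both exceeded: 120 + 10 + 10 + 165 + 165 + 20 = 490.
Subtract triples: 0 + 0 + 0 + 1 = 1.
By inclusion–exclusion the count is 1540 − 1983 + 490 − 1 = 46.

46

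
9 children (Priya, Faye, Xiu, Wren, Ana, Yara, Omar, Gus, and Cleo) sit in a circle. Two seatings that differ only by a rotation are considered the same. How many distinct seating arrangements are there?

40320

Seat Priya anywhere (absorbing the rotational symmetry), then permute the other 8: (8)! = 40320.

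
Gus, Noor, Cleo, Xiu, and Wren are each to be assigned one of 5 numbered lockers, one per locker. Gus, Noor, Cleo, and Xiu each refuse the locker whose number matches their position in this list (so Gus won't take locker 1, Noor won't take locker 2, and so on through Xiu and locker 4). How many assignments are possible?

Let Aᵢ (for 1 ≤ i ≤ 4) be the placements that put person i in their forbidden locker. Any j of these fix j positions, leaving (5−j)! ways to fill the rest, and there are C(4,j) ways to pick which j.
By inclusion–exclusion, the number of valid placements is Σ_{j=0}^{4} (−1)^j C(4,j)·(5−j)!.
Computing: 120 − 96 + 36 − 8 + 1 = 53.

53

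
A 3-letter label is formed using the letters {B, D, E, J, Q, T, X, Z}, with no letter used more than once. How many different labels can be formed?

Choose and order 3 of the 8 symbols: the first letter has 8 options, the next 7, then 6.
8 × 7 × 6 = 336.

336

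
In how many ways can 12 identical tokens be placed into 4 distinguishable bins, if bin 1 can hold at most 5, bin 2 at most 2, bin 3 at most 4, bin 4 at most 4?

19

By stars and bars, unrestricted non-negative solutions to x_1+…+x_4 = 12 number C(12+3,3) = 455.
Subtract solutions that violate a single cap (substitute x_i' = x_i − (cap_i+1)): x_1 ≥ 6 gives C(9,3) = 84; x_2 ≥ 3 gives C(12,3) = 220; x_3 ≥ 5 gives C(10,3) = 120; x_4 ≥ 5 gives C(10,3) = 120. Together 544.
Add back pairs where two caps are both exceeded: 20 + 4 + 4 + 35 + 35 + 10 = 108.
By inclusion–exclusion the count is 455 − 544 + 108 = 19.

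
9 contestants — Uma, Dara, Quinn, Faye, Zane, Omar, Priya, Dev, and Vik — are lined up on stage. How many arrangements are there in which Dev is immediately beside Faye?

80640

Treat {Dev, Faye} as a single unit. There are 8 units to order, and the pair itself can be ordered 2 ways.
That gives 2 × 8! = 2 × 40320 = 80640.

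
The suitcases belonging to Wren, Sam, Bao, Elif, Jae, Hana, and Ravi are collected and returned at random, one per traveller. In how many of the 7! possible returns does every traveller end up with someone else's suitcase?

Let Aᵢ be the assignments in which traveller i gets their own suitcase. We want the size of the complement of A₁∪…∪A_7.
By inclusion–exclusion this is Σ_{j=0}^{7} (−1)^j C(7,j)·(7−j)!.
Computing: 5040 − 5040 + 2520 − 840 + 210 − 42 + 7 − 1 = 1854.

1854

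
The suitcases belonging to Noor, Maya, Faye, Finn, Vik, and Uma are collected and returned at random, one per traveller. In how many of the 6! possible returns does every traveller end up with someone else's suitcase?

265

This is the derangement count D_6: permutations of 6 items with no fixed point.
By inclusion–exclusion this is Σ_{j=0}^{6} (−1)^j C(6,j)·(6−j)!.
Computing: 720 − 720 + 360 − 120 + 30 − 6 + 1 = 265.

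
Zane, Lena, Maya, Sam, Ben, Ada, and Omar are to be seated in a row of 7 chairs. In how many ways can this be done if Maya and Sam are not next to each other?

3600

There are 7! = 5040 arrangements in all. If Maya and Sam are adjacent, merging them into one block gives 2·(6)! = 1440 arrangements.
So 5040 − 1440 = 3600 arrangements keep them apart.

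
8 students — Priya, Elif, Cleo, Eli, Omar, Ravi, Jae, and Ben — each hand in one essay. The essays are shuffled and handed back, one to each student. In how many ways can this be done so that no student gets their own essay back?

14833

Let Aᵢ be the assignments in which student i gets their own essay. We want the size of the complement of A₁∪…∪A_8.
By inclusion–exclusion this is Σ_{j=0}^{8} (−1)^j C(8,j)·(8−j)!.
Computing: 40320 − 40320 + 20160 − 6720 + 1680 − 336 + 56 − 8 + 1 = 14833.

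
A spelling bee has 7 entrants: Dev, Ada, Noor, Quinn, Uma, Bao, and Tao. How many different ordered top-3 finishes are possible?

210

This is an ordered selection of 3 from 7: P(7,3).
That gives 7 × 6 × 5 = 210.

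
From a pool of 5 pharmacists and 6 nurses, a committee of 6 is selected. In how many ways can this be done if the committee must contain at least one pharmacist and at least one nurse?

Total 6-person selections from all 11: C(11,6) = 462.
Subtract selections that omit an entire group: no pharmacists → C(6,6) = 1; no nurses → C(5,6) = 0.
Both groups omitted at once is impossible, so 462 − 1 = 461.

461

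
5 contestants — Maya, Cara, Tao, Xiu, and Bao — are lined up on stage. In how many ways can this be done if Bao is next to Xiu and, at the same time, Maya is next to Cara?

24

Treat {Bao,Xiu} as one block (2 orders) and {Maya,Cara} as another (2 orders).
That leaves 3 units to arrange: 2 × 2 × 3! = 4 × 6 = 24.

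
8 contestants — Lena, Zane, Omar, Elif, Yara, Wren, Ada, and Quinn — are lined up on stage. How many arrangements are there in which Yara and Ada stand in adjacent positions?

10080

Place the 6 others and the Yara-Ada pair as 7 objects in a line; the pair has 2 internal arrangements.
That gives 2 × 7! = 2 × 5040 = 10080.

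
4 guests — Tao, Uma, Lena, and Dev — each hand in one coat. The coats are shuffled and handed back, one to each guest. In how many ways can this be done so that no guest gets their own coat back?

Let Aᵢ be the assignments in which guest i gets their own coat. We want the size of the complement of A₁∪…∪A_4.
By inclusion–exclusion this is Σ_{j=0}^{4} (−1)^j C(4,j)·(4−j)!.
Computing: 24 − 24 + 12 − 4 + 1 = 9.

9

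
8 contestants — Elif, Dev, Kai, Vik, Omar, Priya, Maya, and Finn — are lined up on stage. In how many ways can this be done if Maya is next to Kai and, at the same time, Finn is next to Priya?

Treat {Maya,Kai} as one block (2 orders) and {Finn,Priya} as another (2 orders).
That leaves 6 units to arrange: 2 × 2 × 6! = 4 × 720 = 2880.

2880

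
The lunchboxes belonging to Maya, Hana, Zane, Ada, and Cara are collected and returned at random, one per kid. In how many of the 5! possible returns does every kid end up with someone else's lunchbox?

This is the derangement count D_5: permutations of 5 items with no fixed point.
By inclusion–exclusion this is Σ_{j=0}^{5} (−1)^j C(5,j)·(5−j)!.
Computing: 120 − 120 + 60 − 20 + 5 − 1 = 44.

44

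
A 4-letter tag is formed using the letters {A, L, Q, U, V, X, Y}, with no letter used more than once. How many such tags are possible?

840

This is a permutation of 4 out of 7: P(7,4) = 7!/3!.
7 × 6 × 5 × 4 = 840.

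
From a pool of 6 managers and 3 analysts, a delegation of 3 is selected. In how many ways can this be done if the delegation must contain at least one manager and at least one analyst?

Total 3-person selections from all 9: C(9,3) = 84.
Selections missing a whole group: no managers → C(3,3) = 1; no analysts → C(6,3) = 20.
Both groups omitted at once is impossible, so 84 − 21 = 63.

63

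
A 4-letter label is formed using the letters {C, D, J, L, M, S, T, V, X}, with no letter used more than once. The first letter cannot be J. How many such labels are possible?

The first letter has 9−1 = 8 choices (anything except J).
The remaining 3 letters are filled from the other 8 symbols without repetition: 8 × 7 × 6 = 336.
Total: 8 × 336 = 2688.

2688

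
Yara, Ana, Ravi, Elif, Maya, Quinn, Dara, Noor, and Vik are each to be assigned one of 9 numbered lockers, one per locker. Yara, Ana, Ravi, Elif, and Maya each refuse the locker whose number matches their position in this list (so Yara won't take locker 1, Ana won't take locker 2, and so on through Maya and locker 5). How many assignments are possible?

Let Aᵢ (for 1 ≤ i ≤ 5) be the placements that put person i in their forbidden locker. Any j of these fix j positions, leaving (9−j)! ways to fill the rest, and there are C(5,j) ways to pick which j.
By inclusion–exclusion, the number of valid placements is Σ_{j=0}^{5} (−1)^j C(5,j)·(9−j)!.
Computing: 362880 − 201600 + 50400 − 7200 + 600 − 24 = 205056.

205056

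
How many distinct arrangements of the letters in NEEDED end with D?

20

Fix D in the last position and arrange the remaining 5 letters.
Those 5 letters have E appearing 3 times, giving (5)!/(3!) = 20.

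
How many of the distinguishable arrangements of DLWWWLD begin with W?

90

With the first slot taken by W, it remains to arrange the other 6 letters (DLWWLD).
Those 6 letters have D appearing twice, L appearing twice, and W appearing twice, giving (6)!/(2!·2!·2!) = 90.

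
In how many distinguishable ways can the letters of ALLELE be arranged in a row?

60

ALLELE has 6 letters with E appearing twice and L appearing 3 times.
The number of distinct arrangements is 6!/(3!·2!) = 720/12 = 60.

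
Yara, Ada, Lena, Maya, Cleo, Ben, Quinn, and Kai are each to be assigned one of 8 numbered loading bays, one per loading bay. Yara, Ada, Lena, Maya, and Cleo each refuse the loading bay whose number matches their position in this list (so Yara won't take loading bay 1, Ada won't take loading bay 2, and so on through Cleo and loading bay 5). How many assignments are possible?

Let Aᵢ (for 1 ≤ i ≤ 5) be the placements that put person i in their forbidden loading bay. Any j of these fix j positions, leaving (8−j)! ways to fill the rest, and there are C(5,j) ways to pick which j.
By inclusion–exclusion, the number of valid placements is Σ_{j=0}^{5} (−1)^j C(5,j)·(8−j)!.
Computing: 40320 − 25200 + 7200 − 1200 + 120 − 6 = 21234.

21234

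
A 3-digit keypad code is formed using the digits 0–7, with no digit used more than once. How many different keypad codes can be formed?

336

With no repetition, fill the 3 digits in order: 8 choices, then 7, down to 6.
8 × 7 × 6 = 336.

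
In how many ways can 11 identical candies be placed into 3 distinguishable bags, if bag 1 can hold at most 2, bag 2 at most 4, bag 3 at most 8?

By stars and bars, unrestricted non-negative solutions to x_1+…+x_3 = 11 number C(11+2,2) = 78.
Subtract solutions that violate a single cap (substitute x_i' = x_i − (cap_i+1)): x_1 ≥ 3 gives C(10,2) = 45; x_2 ≥ 5 gives C(8,2) = 28; x_3 ≥ 9 gives C(4,2) = 6. Together 79.
Add back pairs where two caps are both exceeded: 10 + 0 + 0 = 10.
By inclusion–exclusion the count is 78 − 79 + 10 = 9.

9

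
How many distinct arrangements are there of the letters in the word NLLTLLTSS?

3780

NLLTLLTSS has 9 letters with L appearing 4 times, S appearing twice, and T appearing twice.
Dividing 9! = 362880 by 4!·2!·2! = 96 for the repeated letters gives 3780.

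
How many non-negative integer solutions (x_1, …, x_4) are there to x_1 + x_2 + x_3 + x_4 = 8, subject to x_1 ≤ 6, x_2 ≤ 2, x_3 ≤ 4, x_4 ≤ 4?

Ignoring the caps, the number of non-negative solutions to x_1+…+x_4 = 8 is C(11,3) = 165.
Subtract solutions that violate a single cap (substitute x_i' = x_i − (cap_i+1)): x_1 ≥ 7 gives C(4,3) = 4; x_2 ≥ 3 gives C(8,3) = 56; x_3 ≥ 5 gives C(6,3) = 20; x_4 ≥ 5 gives C(6,3) = 20. Together 100.
Add back pairs where two caps are both exceeded: 0 + 0 + 0 + 1 + 1 + 0 = 2.
By inclusion–exclusion the count is 165 − 100 + 2 = 67.

67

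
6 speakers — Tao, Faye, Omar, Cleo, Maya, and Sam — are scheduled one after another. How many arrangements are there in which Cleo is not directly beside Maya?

480

There are 6! = 720 arrangements in all. If Cleo and Maya are adjacent, merging them into one block gives 2·(5)! = 240 arrangements.
So 720 − 240 = 480 arrangements keep them apart.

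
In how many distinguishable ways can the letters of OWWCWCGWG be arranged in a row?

3780

The 9 letters of OWWCWCGWG have repeats: C appearing twice, G appearing twice, and W appearing 4 times.
Dividing 9! = 362880 by 4!·2!·2! = 96 for the repeated letters gives 3780.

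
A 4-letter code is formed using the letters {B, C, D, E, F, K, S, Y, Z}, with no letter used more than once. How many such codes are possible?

Choose and order 4 of the 9 symbols: the first letter has 9 options, the next 8, then 7, 6.
9 × 8 × 7 × 6 = 3024.

3024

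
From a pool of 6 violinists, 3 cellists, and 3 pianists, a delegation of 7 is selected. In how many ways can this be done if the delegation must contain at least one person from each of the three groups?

720

With no constraint there are C(12,7) = 792 possible selections.
Selections missing a whole group: no violinists → C(6,7) = 0; no cellists → C(9,7) = 36; no pianists → C(9,7) = 36.
Add back selections omitting two groups (i.e. drawn from a single group): C(6,7) + C(3,7) + C(3,7) = 0.
By inclusion–exclusion: 792 − 72 + 0 = 720.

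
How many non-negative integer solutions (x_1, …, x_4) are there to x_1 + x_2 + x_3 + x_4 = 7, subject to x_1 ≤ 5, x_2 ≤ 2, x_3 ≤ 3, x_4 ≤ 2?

Without the upper bounds there are C(10,3) = 120 ways to split 7 among 4 variables.
Subtract solutions that violate a single cap (substitute x_i' = x_i − (cap_i+1)): x_1 ≥ 6 gives C(4,3) = 4; x_2 ≥ 3 gives C(7,3) = 35; x_3 ≥ 4 gives C(6,3) = 20; x_4 ≥ 3 gives C(7,3) = 35. Together 94.
Add back pairs where two caps are both exceeded: 0 + 0 + 0 + 1 + 4 + 1 = 6.
By inclusion–exclusion the count is 120 − 94 + 6 = 32.

32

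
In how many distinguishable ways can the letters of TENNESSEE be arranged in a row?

3780

The 9 letters of TENNESSEE have repeats: E appearing 4 times, N appearing twice, and S appearing twice.
Dividing 9! = 362880 by 4!·2!·2! = 96 for the repeated letters gives 3780.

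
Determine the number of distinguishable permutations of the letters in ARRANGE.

1260

Letter multiplicities in ARRANGE: A×2, E×1, G×1, N×1, R×2.
So there are 7! / (2!·2!) = 1260 distinguishable arrangements.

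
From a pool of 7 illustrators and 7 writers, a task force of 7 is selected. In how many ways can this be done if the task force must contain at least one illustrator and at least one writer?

Total 7-person selections from all 14: C(14,7) = 3432.
Selections missing a whole group: no illustrators → C(7,7) = 1; no writers → C(7,7) = 1.
Both groups omitted at once is impossible, so 3432 − 2 = 3430.

3430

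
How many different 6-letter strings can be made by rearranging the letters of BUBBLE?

120

The 6 letters of BUBBLE have repeats: B appearing 3 times.
The number of distinct arrangements is 6!/(3!) = 720/6 = 120.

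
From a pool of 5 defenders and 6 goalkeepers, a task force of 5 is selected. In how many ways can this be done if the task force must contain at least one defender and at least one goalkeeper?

Unrestricted: C(11,5) = 462 ways to pick any 5 of the 11.
Selections missing a whole group: no defenders → C(6,5) = 6; no goalkeepers → C(5,5) = 1.
Both groups omitted at once is impossible, so 462 − 7 = 455.

455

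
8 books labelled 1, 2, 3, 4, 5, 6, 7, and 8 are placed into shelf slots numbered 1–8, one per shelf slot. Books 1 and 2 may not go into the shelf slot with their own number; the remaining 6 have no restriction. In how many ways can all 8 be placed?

30960

Let Aᵢ (for i ∈ {1, 2}) be the placements that put book i in its forbidden shelf slot. Any j of these fix j positions, leaving (8−j)! ways to fill the rest, and there are C(2,j) ways to pick which j.
By inclusion–exclusion, the number of valid placements is Σ_{j=0}^{2} (−1)^j C(2,j)·(8−j)!.
Computing: 40320 − 10080 + 720 = 30960.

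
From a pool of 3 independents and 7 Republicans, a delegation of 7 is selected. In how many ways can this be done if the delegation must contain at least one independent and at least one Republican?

119

With no constraint there are C(10,7) = 120 possible selections.
Selections missing a whole group: no independents → C(7,7) = 1; no Republicans → C(3,7) = 0.
Both groups omitted at once is impossible, so 120 − 1 = 119.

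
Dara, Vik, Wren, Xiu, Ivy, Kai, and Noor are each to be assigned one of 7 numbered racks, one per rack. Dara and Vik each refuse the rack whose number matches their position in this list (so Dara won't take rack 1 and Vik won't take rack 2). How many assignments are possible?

3720

Let Aᵢ (for i ∈ {1, 2}) be the placements that put person i in their forbidden rack. Any j of these fix j positions, leaving (7−j)! ways to fill the rest, and there are C(2,j) ways to pick which j.
By inclusion–exclusion, the number of valid placements is Σ_{j=0}^{2} (−1)^j C(2,j)·(7−j)!.
Computing: 5040 − 1440 + 120 = 3720.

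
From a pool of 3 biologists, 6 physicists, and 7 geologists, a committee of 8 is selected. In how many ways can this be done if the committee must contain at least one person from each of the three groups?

11529

With no constraint there are C(16,8) = 12870 possible selections.
Selections missing a whole group: no biologists → C(13,8) = 1287; no physicists → C(10,8) = 45; no geologists → C(9,8) = 9.
Add back selections omitting two groups (i.e. drawn from a single group): C(3,8) + C(6,8) + C(7,8) = 0.
By inclusion–exclusion: 12870 − 1341 + 0 = 11529.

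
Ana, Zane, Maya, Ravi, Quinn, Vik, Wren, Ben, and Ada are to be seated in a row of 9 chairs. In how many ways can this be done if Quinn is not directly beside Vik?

Of the 9! = 362880 arrangements, those with Quinn and Vik adjacent number 2 × 8! = 80640 (treat the pair as a block with 2 internal orders).
So 362880 − 80640 = 282240 arrangements keep them apart.

282240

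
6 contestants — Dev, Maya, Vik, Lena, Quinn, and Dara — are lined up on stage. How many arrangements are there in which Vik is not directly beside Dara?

480

There are 6! = 720 arrangements in all. If Vik and Dara are adjacent, merging them into one block gives 2·(5)! = 240 arrangements.
So 720 − 240 = 480 arrangements keep them apart.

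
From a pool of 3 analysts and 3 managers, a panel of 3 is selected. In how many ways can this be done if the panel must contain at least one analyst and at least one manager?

Total 3-person selections from all 6: C(6,3) = 20.
Subtract selections that omit an entire group: no analysts → C(3,3) = 1; no managers → C(3,3) = 1.
Both groups omitted at once is impossible, so 20 − 2 = 18.

18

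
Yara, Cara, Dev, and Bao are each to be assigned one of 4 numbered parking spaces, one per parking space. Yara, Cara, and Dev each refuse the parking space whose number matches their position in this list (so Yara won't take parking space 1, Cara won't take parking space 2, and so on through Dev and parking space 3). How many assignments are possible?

Let Aᵢ (for i ∈ {1, 2, 3}) be the placements that put person i in their forbidden parking space. Any j of these fix j positions, leaving (4−j)! ways to fill the rest, and there are C(3,j) ways to pick which j.
By inclusion–exclusion, the number of valid placements is Σ_{j=0}^{3} (−1)^j C(3,j)·(4−j)!.
Computing: 24 − 18 + 6 − 1 = 11.

11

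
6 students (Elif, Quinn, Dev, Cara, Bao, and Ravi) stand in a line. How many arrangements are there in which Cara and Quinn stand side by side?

240

Place the 4 others and the Cara-Quinn pair as 5 objects in a line; the pair has 2 internal arrangements.
So the count is 2·(5)! = 240.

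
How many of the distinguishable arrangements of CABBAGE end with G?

180

Fix G in the last position and arrange the remaining 6 letters.
Those 6 letters have A appearing twice and B appearing twice, giving (6)!/(2!·2!) = 180.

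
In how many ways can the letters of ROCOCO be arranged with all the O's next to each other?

Treat the 3 copies of O as a single block. The multiset to arrange is then {OOO, C, C, R}, 4 items in all.
That gives (4)!/(2!) = 12 arrangements.

12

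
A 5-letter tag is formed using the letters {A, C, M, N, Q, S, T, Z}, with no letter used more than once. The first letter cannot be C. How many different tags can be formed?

5880

The first letter has 8−1 = 7 choices (anything except C).
The remaining 4 letters are filled from the other 7 symbols without repetition: 7 × 6 × 5 × 4 = 840.
Total: 7 × 840 = 5880.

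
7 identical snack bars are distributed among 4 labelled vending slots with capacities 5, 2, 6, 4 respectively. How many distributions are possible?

70

By stars and bars, unrestricted non-negative solutions to x_1+…+x_4 = 7 number C(7+3,3) = 120.
Subtract solutions that violate a single cap (substitute x_i' = x_i − (cap_i+1)): x_1 ≥ 6 gives C(4,3) = 4; x_2 ≥ 3 gives C(7,3) = 35; x_3 ≥ 7 gives C(3,3) = 1; x_4 ≥ 5 gives C(5,3) = 10. Together 50.
No two caps can be exceeded simultaneously, so the pair terms are all 0.
By inclusion–exclusion the count is 120 − 50 + 0 = 70.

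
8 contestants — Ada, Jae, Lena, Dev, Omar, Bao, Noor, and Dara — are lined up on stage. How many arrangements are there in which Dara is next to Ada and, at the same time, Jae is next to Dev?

2880

Treat {Dara,Ada} as one block (2 orders) and {Jae,Dev} as another (2 orders).
That leaves 6 units to arrange: 2 × 2 × 6! = 4 × 720 = 2880.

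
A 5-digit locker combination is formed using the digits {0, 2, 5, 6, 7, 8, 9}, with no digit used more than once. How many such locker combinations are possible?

This is a permutation of 5 out of 7: P(7,5) = 7!/2!.
That product is 7 × 6 × 5 × 4 × 3 = 2520.

2520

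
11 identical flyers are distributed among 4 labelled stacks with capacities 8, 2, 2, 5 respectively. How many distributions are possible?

Without the upper bounds there are C(14,3) = 364 ways to split 11 among 4 stacks.
Subtract solutions that violate a single cap (substitute x_i' = x_i − (cap_i+1)): x_1 ≥ 9 gives C(5,3) = 10; x_2 ≥ 3 gives C(11,3) = 165; x_3 ≥ 3 gives C(11,3) = 165; x_4 ≥ 6 gives C(8,3) = 56. Together 396.
Add back pairs where two caps are both exceeded: 0 + 0 + 0 + 56 + 10 + 10 = 76.
By inclusion–exclusion the count is 364 − 396 + 76 = 44.

44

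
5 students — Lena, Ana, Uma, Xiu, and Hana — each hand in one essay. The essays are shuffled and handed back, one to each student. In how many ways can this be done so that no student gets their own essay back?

44

Let Aᵢ be the assignments in which student i gets their own essay. We want the size of the complement of A₁∪…∪A_5.
By inclusion–exclusion this is Σ_{j=0}^{5} (−1)^j C(5,j)·(5−j)!.
Computing: 120 − 120 + 60 − 20 + 5 − 1 = 44.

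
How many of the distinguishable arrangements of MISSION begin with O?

180

Fix O in the first position and arrange the remaining 6 letters.
Those 6 letters have I appearing twice and S appearing twice, giving (6)!/(2!·2!) = 180.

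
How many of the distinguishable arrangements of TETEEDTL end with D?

140

Fix D in the last position and arrange the remaining 7 letters.
Those 7 letters have E appearing 3 times and T appearing 3 times, giving (7)!/(3!·3!) = 140.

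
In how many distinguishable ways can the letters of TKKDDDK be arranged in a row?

Letter multiplicities in TKKDDDK: D×3, K×3, T×1.
Dividing 7! = 5040 by 3!·3! = 36 for the repeated letters gives 140.

140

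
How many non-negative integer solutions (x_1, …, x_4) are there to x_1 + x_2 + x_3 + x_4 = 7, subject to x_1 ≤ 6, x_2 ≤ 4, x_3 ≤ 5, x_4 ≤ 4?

95

Ignoring the caps, the number of non-negative solutions to x_1+…+x_4 = 7 is C(10,3) = 120.
Subtract solutions that violate a single cap (substitute x_i' = x_i − (cap_i+1)): x_1 ≥ 7 gives C(3,3) = 1; x_2 ≥ 5 gives C(5,3) = 10; x_3 ≥ 6 gives C(4,3) = 4; x_4 ≥ 5 gives C(5,3) = 10. Together 25.
No two caps can be exceeded simultaneously, so the pair terms are all 0.
By inclusion–exclusion the count is 120 − 25 + 0 = 95.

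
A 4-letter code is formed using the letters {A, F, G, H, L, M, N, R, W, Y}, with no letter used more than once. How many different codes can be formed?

5040

With no repetition, fill the 4 letters in order: 10 choices, then 9, down to 7.
10 × 9 × 8 × 7 = 5040.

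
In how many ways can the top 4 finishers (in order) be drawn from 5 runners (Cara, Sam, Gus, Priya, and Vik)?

There are 5 choices for 1st place, 4 for 2nd, and so on down to 2 for position 4.
That gives 5 × 4 × 3 × 2 = 120.

120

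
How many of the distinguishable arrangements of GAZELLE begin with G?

Fix G in the first position and arrange the remaining 6 letters.
Those 6 letters have E appearing twice and L appearing twice, giving (6)!/(2!·2!) = 180.

180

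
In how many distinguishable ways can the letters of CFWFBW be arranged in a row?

Letter multiplicities in CFWFBW: B×1, C×1, F×2, W×2.
So there are 6! / (2!·2!) = 180 distinguishable arrangements.

180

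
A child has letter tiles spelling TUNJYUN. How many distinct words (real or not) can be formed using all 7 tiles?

Letter multiplicities in TUNJYUN: J×1, N×2, T×1, U×2, Y×1.
The number of distinct arrangements is 7!/(2!·2!) = 5040/4 = 1260.

1260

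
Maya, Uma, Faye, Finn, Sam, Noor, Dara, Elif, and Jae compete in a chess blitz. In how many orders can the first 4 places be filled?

There are 9 choices for 1st place, 8 for 2nd, and so on down to 6 for position 4.
That gives 9 × 8 × 7 × 6 = 3024.

3024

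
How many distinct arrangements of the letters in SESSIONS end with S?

840

With the last slot taken by S, it remains to arrange the other 7 letters (ESSIONS).
Those 7 letters have S appearing 3 times, giving (7)!/(3!) = 840.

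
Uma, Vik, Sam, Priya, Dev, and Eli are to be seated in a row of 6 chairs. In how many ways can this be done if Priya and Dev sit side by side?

Treat {Priya, Dev} as a single unit. There are 5 units to order, and the pair itself can be ordered 2 ways.
That gives 2 × 5! = 2 × 120 = 240.

240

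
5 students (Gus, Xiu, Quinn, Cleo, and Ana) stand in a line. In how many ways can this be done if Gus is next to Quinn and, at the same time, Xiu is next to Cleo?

Treat {Gus,Quinn} as one block (2 orders) and {Xiu,Cleo} as another (2 orders).
That leaves 3 units to arrange: 2 × 2 × 3! = 4 × 6 = 24.

24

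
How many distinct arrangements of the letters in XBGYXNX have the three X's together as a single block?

Treat the 3 copies of X as a single block. The multiset to arrange is then {XXX, B, G, N, Y}, 5 items in all.
All 5 items are distinct, so there are (5)! = 120 arrangements.

120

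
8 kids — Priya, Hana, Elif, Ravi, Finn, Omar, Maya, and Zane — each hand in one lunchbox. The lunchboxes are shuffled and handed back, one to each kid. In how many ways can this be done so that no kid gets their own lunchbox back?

14833

This is the derangement count D_8: permutations of 8 items with no fixed point.
By inclusion–exclusion this is Σ_{j=0}^{8} (−1)^j C(8,j)·(8−j)!.
Computing: 40320 − 40320 + 20160 − 6720 + 1680 − 336 + 56 − 8 + 1 = 14833.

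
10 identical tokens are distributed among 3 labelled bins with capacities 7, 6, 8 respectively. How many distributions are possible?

47

By stars and bars, unrestricted non-negative solutions to x_1+…+x_3 = 10 number C(10+2,2) = 66.
Subtract solutions that violate a single cap (substitute x_i' = x_i − (cap_i+1)): x_1 ≥ 8 gives C(4,2) = 6; x_2 ≥ 7 gives C(5,2) = 10; x_3 ≥ 9 gives C(3,2) = 3. Together 19.
No two caps can be exceeded simultaneously, so the pair terms are all 0.
By inclusion–exclusion the count is 66 − 19 + 0 = 47.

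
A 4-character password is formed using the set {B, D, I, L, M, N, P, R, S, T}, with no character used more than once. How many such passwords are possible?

5040

This is a permutation of 4 out of 10: P(10,4) = 10!/6!.
That product is 10 × 9 × 8 × 7 = 5040.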